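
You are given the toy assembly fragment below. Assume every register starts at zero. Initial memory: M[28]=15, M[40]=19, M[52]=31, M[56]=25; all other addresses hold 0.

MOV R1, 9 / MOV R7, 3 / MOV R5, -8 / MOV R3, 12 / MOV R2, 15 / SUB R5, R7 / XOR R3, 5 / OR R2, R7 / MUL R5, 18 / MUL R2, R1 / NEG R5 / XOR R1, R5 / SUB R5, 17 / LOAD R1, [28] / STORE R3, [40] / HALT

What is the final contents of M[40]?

after MOV R1, 9: R1=9
after MOV R7, 3: R7=3
after MOV R5, -8: R5=-8
after MOV R3, 12: R3=12
after MOV R2, 15: R2=15
after SUB R5, R7: R5=(-8)-3=-11
after XOR R3, 5: R3=12^5=9
after OR R2, R7: R2=15|3=15
after MUL R5, 18: R5=(-11)*18=-198
after MUL R2, R1: R2=15*9=135
after NEG R5: R5=-(-198)=198
after XOR R1, R5: R1=9^198=207
after SUB R5, 17: R5=198-17=181
after LOAD R1, [28]: R1=M[28]=15
STORE R3, [40] → M[40]=9
halt.

9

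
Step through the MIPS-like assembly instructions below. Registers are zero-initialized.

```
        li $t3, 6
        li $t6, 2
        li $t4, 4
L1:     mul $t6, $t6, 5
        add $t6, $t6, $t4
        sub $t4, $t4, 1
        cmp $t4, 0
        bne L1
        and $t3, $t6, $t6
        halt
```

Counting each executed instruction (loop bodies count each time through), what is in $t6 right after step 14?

after li $t3, 6: $t3=6
after li $t6, 2: $t6=2
after li $t4, 4: $t4=4
after mul $t6, $t6, 5: $t6=2*5=10
after add $t6, $t6, $t4: $t6=10+4=14
after sub $t4, $t4, 1: $t4=4-1=3
cmp $t4, 0  (cmp 3,0)
bne L1: taken
after mul $t6, $t6, 5: $t6=14*5=70
after add $t6, $t6, $t4: $t6=70+3=73
after sub $t4, $t4, 1: $t4=3-1=2
cmp $t4, 0  (cmp 2,0)
bne L1: taken
after mul $t6, $t6, 5: $t6=73*5=365
After step 14: $t6 = 365.

365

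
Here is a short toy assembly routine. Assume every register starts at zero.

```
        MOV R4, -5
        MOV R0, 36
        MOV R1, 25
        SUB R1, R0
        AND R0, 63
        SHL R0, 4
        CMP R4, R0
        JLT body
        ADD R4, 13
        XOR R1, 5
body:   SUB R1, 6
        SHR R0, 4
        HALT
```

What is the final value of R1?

-17

after MOV R4, -5: R4=-5
after MOV R0, 36: R0=36
after MOV R1, 25: R1=25
after SUB R1, R0: R1=25-36=-11
after AND R0, 63: R0=36&63=36
after SHL R0, 4: R0=36<<4=576
CMP R4, R0  (cmp -5,576)
JLT body: taken
after SUB R1, 6: R1=(-11)-6=-17
after SHR R0, 4: R0=576>>4=36
halt.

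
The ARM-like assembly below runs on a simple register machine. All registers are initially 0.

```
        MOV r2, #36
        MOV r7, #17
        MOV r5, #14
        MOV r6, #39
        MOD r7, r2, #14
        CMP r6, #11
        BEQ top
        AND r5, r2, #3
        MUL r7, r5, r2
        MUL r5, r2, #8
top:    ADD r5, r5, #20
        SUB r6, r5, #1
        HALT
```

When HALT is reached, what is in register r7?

r2=36
r7=17
r5=14
r6=39
r7=36%14=8
CMP r6, #11  (cmp 39,11)
BEQ top: not taken
r5=36&3=0
r7=0*36=0
r5=36*8=288
r5=288+20=308
r6=308-1=307
halt.

0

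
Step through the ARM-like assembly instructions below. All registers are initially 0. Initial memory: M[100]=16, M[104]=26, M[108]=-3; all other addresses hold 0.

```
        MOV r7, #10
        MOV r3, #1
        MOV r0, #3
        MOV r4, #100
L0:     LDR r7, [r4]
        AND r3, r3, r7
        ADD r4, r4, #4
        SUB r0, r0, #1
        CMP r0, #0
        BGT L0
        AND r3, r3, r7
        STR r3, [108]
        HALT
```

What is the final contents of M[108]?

after MOV r7, #10: r7=10
after MOV r3, #1: r3=1
after MOV r0, #3: r0=3
after MOV r4, #100: r4=100
after LDR r7, [r4]: r7=M[100]=16
after AND r3, r3, r7: r3=1&16=0
after ADD r4, r4, #4: r4=100+4=104
after SUB r0, r0, #1: r0=3-1=2
CMP r0, #0  (cmp 2,0)
BGT L0: taken
after LDR r7, [r4]: r7=M[104]=26
after AND r3, r3, r7: r3=0&26=0
after ADD r4, r4, #4: r4=104+4=108
after SUB r0, r0, #1: r0=2-1=1
CMP r0, #0  (cmp 1,0)
BGT L0: taken
after LDR r7, [r4]: r7=M[108]=-3
after AND r3, r3, r7: r3=0&(-3)=0
after ADD r4, r4, #4: r4=108+4=112
after SUB r0, r0, #1: r0=1-1=0
CMP r0, #0  (cmp 0,0)
BGT L0: not taken
after AND r3, r3, r7: r3=0&(-3)=0
STR r3, [108] → M[108]=0
halt.

0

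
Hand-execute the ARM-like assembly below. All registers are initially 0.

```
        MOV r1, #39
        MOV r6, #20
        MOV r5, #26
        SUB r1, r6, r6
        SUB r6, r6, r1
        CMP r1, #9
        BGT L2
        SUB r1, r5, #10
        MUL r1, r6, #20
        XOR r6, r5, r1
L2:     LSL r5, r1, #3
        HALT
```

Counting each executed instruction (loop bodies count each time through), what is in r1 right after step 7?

r1=39
r6=20
r5=26
r1=20-20=0
r6=20-0=20
CMP r1, #9  (cmp 0,9)
BGT L2: not taken
After step 7: r1 = 0.

0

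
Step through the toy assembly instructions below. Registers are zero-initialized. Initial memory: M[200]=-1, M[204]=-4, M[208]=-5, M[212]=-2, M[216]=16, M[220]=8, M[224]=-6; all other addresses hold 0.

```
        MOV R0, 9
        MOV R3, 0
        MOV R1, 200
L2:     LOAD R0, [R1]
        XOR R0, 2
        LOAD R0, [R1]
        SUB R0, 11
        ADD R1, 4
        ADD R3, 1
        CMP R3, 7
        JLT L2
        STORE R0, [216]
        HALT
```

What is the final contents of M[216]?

-17

MOV R0, 9 → R0=9
MOV R3, 0 → R3=0
MOV R1, 200 → R1=200
LOAD R0, [R1] → R0=M[200]=-1
XOR R0, 2 → R0=(-1)^2=-3
LOAD R0, [R1] → R0=M[200]=-1
SUB R0, 11 → R0=(-1)-11=-12
ADD R1, 4 → R1=200+4=204
ADD R3, 1 → R3=0+1=1
CMP R3, 7  (cmp 1,7)
JLT L2: taken
LOAD R0, [R1] → R0=M[204]=-4
XOR R0, 2 → R0=(-4)^2=-2
LOAD R0, [R1] → R0=M[204]=-4
SUB R0, 11 → R0=(-4)-11=-15
ADD R1, 4 → R1=204+4=208
ADD R3, 1 → R3=1+1=2
CMP R3, 7  (cmp 2,7)
JLT L2: taken
LOAD R0, [R1] → R0=M[208]=-5
XOR R0, 2 → R0=(-5)^2=-7
LOAD R0, [R1] → R0=M[208]=-5
SUB R0, 11 → R0=(-5)-11=-16
ADD R1, 4 → R1=208+4=212
ADD R3, 1 → R3=2+1=3
CMP R3, 7  (cmp 3,7)
JLT L2: taken
LOAD R0, [R1] → R0=M[212]=-2
XOR R0, 2 → R0=(-2)^2=-4
LOAD R0, [R1] → R0=M[212]=-2
SUB R0, 11 → R0=(-2)-11=-13
ADD R1, 4 → R1=212+4=216
ADD R3, 1 → R3=3+1=4
CMP R3, 7  (cmp 4,7)
JLT L2: taken
LOAD R0, [R1] → R0=M[216]=16
XOR R0, 2 → R0=16^2=18
LOAD R0, [R1] → R0=M[216]=16
SUB R0, 11 → R0=16-11=5
ADD R1, 4 → R1=216+4=220
ADD R3, 1 → R3=4+1=5
CMP R3, 7  (cmp 5,7)
JLT L2: taken
LOAD R0, [R1] → R0=M[220]=8
XOR R0, 2 → R0=8^2=10
LOAD R0, [R1] → R0=M[220]=8
SUB R0, 11 → R0=8-11=-3
ADD R1, 4 → R1=220+4=224
ADD R3, 1 → R3=5+1=6
CMP R3, 7  (cmp 6,7)
JLT L2: taken
LOAD R0, [R1] → R0=M[224]=-6
XOR R0, 2 → R0=(-6)^2=-8
LOAD R0, [R1] → R0=M[224]=-6
SUB R0, 11 → R0=(-6)-11=-17
ADD R1, 4 → R1=224+4=228
ADD R3, 1 → R3=6+1=7
CMP R3, 7  (cmp 7,7)
JLT L2: not taken
STORE R0, [216] → M[216]=-17
halt.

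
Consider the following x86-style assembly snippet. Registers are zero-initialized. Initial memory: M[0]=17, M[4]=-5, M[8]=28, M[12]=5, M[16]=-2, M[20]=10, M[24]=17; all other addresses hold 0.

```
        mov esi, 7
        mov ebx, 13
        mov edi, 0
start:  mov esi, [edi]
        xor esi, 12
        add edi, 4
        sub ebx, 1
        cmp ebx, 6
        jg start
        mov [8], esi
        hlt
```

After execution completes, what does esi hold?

29

esi=7
ebx=13
edi=0
esi=M[0]=17
esi=17^12=29
edi=0+4=4
ebx=13-1=12
cmp ebx, 6  (cmp 12,6)
jg start: taken
esi=M[4]=-5
esi=(-5)^12=-9
edi=4+4=8
ebx=12-1=11
cmp ebx, 6  (cmp 11,6)
jg start: taken
esi=M[8]=28
esi=28^12=16
edi=8+4=12
ebx=11-1=10
cmp ebx, 6  (cmp 10,6)
jg start: taken
esi=M[12]=5
esi=5^12=9
edi=12+4=16
ebx=10-1=9
cmp ebx, 6  (cmp 9,6)
jg start: taken
esi=M[16]=-2
esi=(-2)^12=-14
edi=16+4=20
ebx=9-1=8
cmp ebx, 6  (cmp 8,6)
jg start: taken
esi=M[20]=10
esi=10^12=6
edi=20+4=24
ebx=8-1=7
cmp ebx, 6  (cmp 7,6)
jg start: taken
esi=M[24]=17
esi=17^12=29
edi=24+4=28
ebx=7-1=6
cmp ebx, 6  (cmp 6,6)
jg start: not taken
mov [8], esi → M[8]=29
halt.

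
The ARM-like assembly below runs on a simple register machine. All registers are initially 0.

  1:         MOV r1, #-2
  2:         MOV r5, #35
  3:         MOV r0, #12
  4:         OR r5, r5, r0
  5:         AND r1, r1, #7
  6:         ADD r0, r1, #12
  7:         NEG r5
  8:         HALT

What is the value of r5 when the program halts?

-47

r1=-2
r5=35
r0=12
r5=35|12=47
r1=(-2)&7=6
r0=6+12=18
r5=-(47)=-47
halt.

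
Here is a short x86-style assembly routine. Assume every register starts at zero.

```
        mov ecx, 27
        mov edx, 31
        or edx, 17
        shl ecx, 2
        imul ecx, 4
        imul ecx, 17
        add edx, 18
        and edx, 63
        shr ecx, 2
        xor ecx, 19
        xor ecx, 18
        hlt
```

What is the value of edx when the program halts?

ecx=27
edx=31
edx=31|17=31
ecx=27<<2=108
ecx=108*4=432
ecx=432*17=7344
edx=31+18=49
edx=49&63=49
ecx=7344>>2=1836
ecx=1836^19=1855
ecx=1855^18=1837
halt.

49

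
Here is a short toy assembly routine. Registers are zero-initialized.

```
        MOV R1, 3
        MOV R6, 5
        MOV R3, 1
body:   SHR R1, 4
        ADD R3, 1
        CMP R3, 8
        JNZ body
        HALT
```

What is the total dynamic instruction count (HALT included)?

32

MOV R1, 3 → R1=3
MOV R6, 5 → R6=5
MOV R3, 1 → R3=1
SHR R1, 4 → R1=3>>4=0
ADD R3, 1 → R3=1+1=2
CMP R3, 8  (cmp 2,8)
JNZ body: taken
SHR R1, 4 → R1=0>>4=0
ADD R3, 1 → R3=2+1=3
CMP R3, 8  (cmp 3,8)
JNZ body: taken
SHR R1, 4 → R1=0>>4=0
ADD R3, 1 → R3=3+1=4
CMP R3, 8  (cmp 4,8)
JNZ body: taken
SHR R1, 4 → R1=0>>4=0
ADD R3, 1 → R3=4+1=5
CMP R3, 8  (cmp 5,8)
JNZ body: taken
SHR R1, 4 → R1=0>>4=0
ADD R3, 1 → R3=5+1=6
CMP R3, 8  (cmp 6,8)
JNZ body: taken
SHR R1, 4 → R1=0>>4=0
ADD R3, 1 → R3=6+1=7
CMP R3, 8  (cmp 7,8)
JNZ body: taken
SHR R1, 4 → R1=0>>4=0
ADD R3, 1 → R3=7+1=8
CMP R3, 8  (cmp 8,8)
JNZ body: not taken
halt.
Total executed instructions: 32.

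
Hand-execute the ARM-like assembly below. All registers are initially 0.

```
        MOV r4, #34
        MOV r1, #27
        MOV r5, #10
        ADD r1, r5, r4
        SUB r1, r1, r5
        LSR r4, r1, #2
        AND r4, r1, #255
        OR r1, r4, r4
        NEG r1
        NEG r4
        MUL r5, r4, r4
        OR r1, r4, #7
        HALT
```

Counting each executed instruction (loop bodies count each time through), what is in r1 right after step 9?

-34

r4=34
r1=27
r5=10
r1=10+34=44
r1=44-10=34
r4=34>>2=8
r4=34&255=34
r1=34|34=34
r1=-(34)=-34
After step 9: r1 = -34.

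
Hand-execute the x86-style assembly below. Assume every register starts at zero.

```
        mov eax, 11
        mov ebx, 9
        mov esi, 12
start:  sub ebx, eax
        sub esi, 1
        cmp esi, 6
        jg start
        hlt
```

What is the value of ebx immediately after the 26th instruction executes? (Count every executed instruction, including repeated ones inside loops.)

after mov eax, 11: eax=11
after mov ebx, 9: ebx=9
after mov esi, 12: esi=12
after sub ebx, eax: ebx=9-11=-2
after sub esi, 1: esi=12-1=11
cmp esi, 6  (cmp 11,6)
jg start: taken
after sub ebx, eax: ebx=(-2)-11=-13
after sub esi, 1: esi=11-1=10
cmp esi, 6  (cmp 10,6)
jg start: taken
after sub ebx, eax: ebx=(-13)-11=-24
after sub esi, 1: esi=10-1=9
cmp esi, 6  (cmp 9,6)
jg start: taken
after sub ebx, eax: ebx=(-24)-11=-35
after sub esi, 1: esi=9-1=8
cmp esi, 6  (cmp 8,6)
jg start: taken
after sub ebx, eax: ebx=(-35)-11=-46
after sub esi, 1: esi=8-1=7
cmp esi, 6  (cmp 7,6)
jg start: taken
after sub ebx, eax: ebx=(-46)-11=-57
after sub esi, 1: esi=7-1=6
cmp esi, 6  (cmp 6,6)
After step 26: ebx = -57.

-57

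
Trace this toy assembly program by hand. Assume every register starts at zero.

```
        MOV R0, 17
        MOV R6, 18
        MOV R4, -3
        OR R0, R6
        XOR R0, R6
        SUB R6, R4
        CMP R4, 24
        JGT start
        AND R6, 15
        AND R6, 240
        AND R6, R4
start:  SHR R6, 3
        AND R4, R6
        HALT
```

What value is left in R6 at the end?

0

after MOV R0, 17: R0=17
after MOV R6, 18: R6=18
after MOV R4, -3: R4=-3
after OR R0, R6: R0=17|18=19
after XOR R0, R6: R0=19^18=1
after SUB R6, R4: R6=18-(-3)=21
CMP R4, 24  (cmp -3,24)
JGT start: not taken
after AND R6, 15: R6=21&15=5
after AND R6, 240: R6=5&240=0
after AND R6, R4: R6=0&(-3)=0
after SHR R6, 3: R6=0>>3=0
after AND R4, R6: R4=(-3)&0=0
halt.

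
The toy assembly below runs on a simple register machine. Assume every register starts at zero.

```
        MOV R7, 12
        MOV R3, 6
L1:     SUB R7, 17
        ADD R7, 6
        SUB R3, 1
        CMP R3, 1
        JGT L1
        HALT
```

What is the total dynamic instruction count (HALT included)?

MOV R7, 12 → R7=12
MOV R3, 6 → R3=6
SUB R7, 17 → R7=12-17=-5
ADD R7, 6 → R7=(-5)+6=1
SUB R3, 1 → R3=6-1=5
CMP R3, 1  (cmp 5,1)
JGT L1: taken
SUB R7, 17 → R7=1-17=-16
ADD R7, 6 → R7=(-16)+6=-10
SUB R3, 1 → R3=5-1=4
CMP R3, 1  (cmp 4,1)
JGT L1: taken
SUB R7, 17 → R7=(-10)-17=-27
ADD R7, 6 → R7=(-27)+6=-21
SUB R3, 1 → R3=4-1=3
CMP R3, 1  (cmp 3,1)
JGT L1: taken
SUB R7, 17 → R7=(-21)-17=-38
ADD R7, 6 → R7=(-38)+6=-32
SUB R3, 1 → R3=3-1=2
CMP R3, 1  (cmp 2,1)
JGT L1: taken
SUB R7, 17 → R7=(-32)-17=-49
ADD R7, 6 → R7=(-49)+6=-43
SUB R3, 1 → R3=2-1=1
CMP R3, 1  (cmp 1,1)
JGT L1: not taken
halt.
Total executed instructions: 28.

28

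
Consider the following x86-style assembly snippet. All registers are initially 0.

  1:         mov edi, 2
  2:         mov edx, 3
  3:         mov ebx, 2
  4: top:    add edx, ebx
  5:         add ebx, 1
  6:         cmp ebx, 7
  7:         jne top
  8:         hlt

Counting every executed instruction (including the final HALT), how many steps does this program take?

mov edi, 2 → edi=2
mov edx, 3 → edx=3
mov ebx, 2 → ebx=2
add edx, ebx → edx=3+2=5
add ebx, 1 → ebx=2+1=3
cmp ebx, 7  (cmp 3,7)
jne top: taken
add edx, ebx → edx=5+3=8
add ebx, 1 → ebx=3+1=4
cmp ebx, 7  (cmp 4,7)
jne top: taken
add edx, ebx → edx=8+4=12
add ebx, 1 → ebx=4+1=5
cmp ebx, 7  (cmp 5,7)
jne top: taken
add edx, ebx → edx=12+5=17
add ebx, 1 → ebx=5+1=6
cmp ebx, 7  (cmp 6,7)
jne top: taken
add edx, ebx → edx=17+6=23
add ebx, 1 → ebx=6+1=7
cmp ebx, 7  (cmp 7,7)
jne top: not taken
halt.
Total executed instructions: 24.

24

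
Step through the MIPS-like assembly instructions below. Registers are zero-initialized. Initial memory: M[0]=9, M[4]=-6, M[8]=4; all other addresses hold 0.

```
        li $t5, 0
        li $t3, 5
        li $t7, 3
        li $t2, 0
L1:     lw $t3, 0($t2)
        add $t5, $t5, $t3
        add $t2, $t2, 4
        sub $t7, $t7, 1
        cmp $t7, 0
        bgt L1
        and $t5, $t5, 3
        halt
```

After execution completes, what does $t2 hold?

12

$t5=0
$t3=5
$t7=3
$t2=0
$t3=M[0]=9
$t5=0+9=9
$t2=0+4=4
$t7=3-1=2
cmp $t7, 0  (cmp 2,0)
bgt L1: taken
$t3=M[4]=-6
$t5=9+(-6)=3
$t2=4+4=8
$t7=2-1=1
cmp $t7, 0  (cmp 1,0)
bgt L1: taken
$t3=M[8]=4
$t5=3+4=7
$t2=8+4=12
$t7=1-1=0
cmp $t7, 0  (cmp 0,0)
bgt L1: not taken
$t5=7&3=3
halt.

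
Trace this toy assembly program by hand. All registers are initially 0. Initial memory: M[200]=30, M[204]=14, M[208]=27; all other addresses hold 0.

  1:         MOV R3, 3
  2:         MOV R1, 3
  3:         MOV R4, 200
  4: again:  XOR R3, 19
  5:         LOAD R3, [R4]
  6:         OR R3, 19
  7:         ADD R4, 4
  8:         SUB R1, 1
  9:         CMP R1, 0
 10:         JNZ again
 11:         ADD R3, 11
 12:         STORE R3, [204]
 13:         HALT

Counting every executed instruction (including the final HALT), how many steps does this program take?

27

after MOV R3, 3: R3=3
after MOV R1, 3: R1=3
after MOV R4, 200: R4=200
after XOR R3, 19: R3=3^19=16
after LOAD R3, [R4]: R3=M[200]=30
after OR R3, 19: R3=30|19=31
after ADD R4, 4: R4=200+4=204
after SUB R1, 1: R1=3-1=2
CMP R1, 0  (cmp 2,0)
JNZ again: taken
after XOR R3, 19: R3=31^19=12
after LOAD R3, [R4]: R3=M[204]=14
after OR R3, 19: R3=14|19=31
after ADD R4, 4: R4=204+4=208
after SUB R1, 1: R1=2-1=1
CMP R1, 0  (cmp 1,0)
JNZ again: taken
after XOR R3, 19: R3=31^19=12
after LOAD R3, [R4]: R3=M[208]=27
after OR R3, 19: R3=27|19=27
after ADD R4, 4: R4=208+4=212
after SUB R1, 1: R1=1-1=0
CMP R1, 0  (cmp 0,0)
JNZ again: not taken
after ADD R3, 11: R3=27+11=38
STORE R3, [204] → M[204]=38
halt.
Total executed instructions: 27.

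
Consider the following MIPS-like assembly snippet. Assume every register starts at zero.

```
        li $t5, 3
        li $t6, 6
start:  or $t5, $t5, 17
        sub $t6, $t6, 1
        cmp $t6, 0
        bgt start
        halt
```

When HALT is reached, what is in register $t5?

19

$t5=3
$t6=6
$t5=3|17=19
$t6=6-1=5
cmp $t6, 0  (cmp 5,0)
bgt start: taken
$t5=19|17=19
$t6=5-1=4
cmp $t6, 0  (cmp 4,0)
bgt start: taken
$t5=19|17=19
$t6=4-1=3
cmp $t6, 0  (cmp 3,0)
bgt start: taken
$t5=19|17=19
$t6=3-1=2
cmp $t6, 0  (cmp 2,0)
bgt start: taken
$t5=19|17=19
$t6=2-1=1
cmp $t6, 0  (cmp 1,0)
bgt start: taken
$t5=19|17=19
$t6=1-1=0
cmp $t6, 0  (cmp 0,0)
bgt start: not taken
halt.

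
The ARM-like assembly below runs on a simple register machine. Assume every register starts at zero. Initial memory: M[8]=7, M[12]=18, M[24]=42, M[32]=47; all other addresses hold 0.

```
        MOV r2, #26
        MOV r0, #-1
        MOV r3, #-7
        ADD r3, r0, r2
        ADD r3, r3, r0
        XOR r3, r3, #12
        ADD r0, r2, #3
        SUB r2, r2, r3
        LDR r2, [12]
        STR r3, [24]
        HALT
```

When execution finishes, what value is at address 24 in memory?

MOV r2, #26 → r2=26
MOV r0, #-1 → r0=-1
MOV r3, #-7 → r3=-7
ADD r3, r0, r2 → r3=(-1)+26=25
ADD r3, r3, r0 → r3=25+(-1)=24
XOR r3, r3, #12 → r3=24^12=20
ADD r0, r2, #3 → r0=26+3=29
SUB r2, r2, r3 → r2=26-20=6
LDR r2, [12] → r2=M[12]=18
STR r3, [24] → M[24]=20
halt.

20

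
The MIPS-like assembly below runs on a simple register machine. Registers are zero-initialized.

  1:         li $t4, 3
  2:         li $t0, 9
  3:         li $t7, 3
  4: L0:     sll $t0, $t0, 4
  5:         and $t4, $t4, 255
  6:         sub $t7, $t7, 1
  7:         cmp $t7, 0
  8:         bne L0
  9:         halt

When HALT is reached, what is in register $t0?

li $t4, 3 → $t4=3
li $t0, 9 → $t0=9
li $t7, 3 → $t7=3
sll $t0, $t0, 4 → $t0=9<<4=144
and $t4, $t4, 255 → $t4=3&255=3
sub $t7, $t7, 1 → $t7=3-1=2
cmp $t7, 0  (cmp 2,0)
bne L0: taken
sll $t0, $t0, 4 → $t0=144<<4=2304
and $t4, $t4, 255 → $t4=3&255=3
sub $t7, $t7, 1 → $t7=2-1=1
cmp $t7, 0  (cmp 1,0)
bne L0: taken
sll $t0, $t0, 4 → $t0=2304<<4=36864
and $t4, $t4, 255 → $t4=3&255=3
sub $t7, $t7, 1 → $t7=1-1=0
cmp $t7, 0  (cmp 0,0)
bne L0: not taken
halt.

36864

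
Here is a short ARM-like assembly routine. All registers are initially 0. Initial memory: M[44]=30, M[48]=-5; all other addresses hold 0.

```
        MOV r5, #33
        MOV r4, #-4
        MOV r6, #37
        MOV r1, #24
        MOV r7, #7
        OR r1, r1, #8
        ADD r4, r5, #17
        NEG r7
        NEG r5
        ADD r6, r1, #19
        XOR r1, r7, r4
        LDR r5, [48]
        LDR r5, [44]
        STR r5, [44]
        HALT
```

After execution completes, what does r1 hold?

-53

after MOV r5, #33: r5=33
after MOV r4, #-4: r4=-4
after MOV r6, #37: r6=37
after MOV r1, #24: r1=24
after MOV r7, #7: r7=7
after OR r1, r1, #8: r1=24|8=24
after ADD r4, r5, #17: r4=33+17=50
after NEG r7: r7=-(7)=-7
after NEG r5: r5=-(33)=-33
after ADD r6, r1, #19: r6=24+19=43
after XOR r1, r7, r4: r1=(-7)^50=-53
after LDR r5, [48]: r5=M[48]=-5
after LDR r5, [44]: r5=M[44]=30
STR r5, [44] → M[44]=30
halt.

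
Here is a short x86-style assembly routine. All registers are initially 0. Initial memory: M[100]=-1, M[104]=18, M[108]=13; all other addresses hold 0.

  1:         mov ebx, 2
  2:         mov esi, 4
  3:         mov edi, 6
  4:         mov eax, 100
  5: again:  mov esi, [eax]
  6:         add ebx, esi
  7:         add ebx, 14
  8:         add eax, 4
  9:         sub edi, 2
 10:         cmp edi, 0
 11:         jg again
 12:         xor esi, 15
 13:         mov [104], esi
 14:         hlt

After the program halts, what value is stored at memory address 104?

2

mov ebx, 2 → ebx=2
mov esi, 4 → esi=4
mov edi, 6 → edi=6
mov eax, 100 → eax=100
mov esi, [eax] → esi=M[100]=-1
add ebx, esi → ebx=2+(-1)=1
add ebx, 14 → ebx=1+14=15
add eax, 4 → eax=100+4=104
sub edi, 2 → edi=6-2=4
cmp edi, 0  (cmp 4,0)
jg again: taken
mov esi, [eax] → esi=M[104]=18
add ebx, esi → ebx=15+18=33
add ebx, 14 → ebx=33+14=47
add eax, 4 → eax=104+4=108
sub edi, 2 → edi=4-2=2
cmp edi, 0  (cmp 2,0)
jg again: taken
mov esi, [eax] → esi=M[108]=13
add ebx, esi → ebx=47+13=60
add ebx, 14 → ebx=60+14=74
add eax, 4 → eax=108+4=112
sub edi, 2 → edi=2-2=0
cmp edi, 0  (cmp 0,0)
jg again: not taken
xor esi, 15 → esi=13^15=2
mov [104], esi → M[104]=2
halt.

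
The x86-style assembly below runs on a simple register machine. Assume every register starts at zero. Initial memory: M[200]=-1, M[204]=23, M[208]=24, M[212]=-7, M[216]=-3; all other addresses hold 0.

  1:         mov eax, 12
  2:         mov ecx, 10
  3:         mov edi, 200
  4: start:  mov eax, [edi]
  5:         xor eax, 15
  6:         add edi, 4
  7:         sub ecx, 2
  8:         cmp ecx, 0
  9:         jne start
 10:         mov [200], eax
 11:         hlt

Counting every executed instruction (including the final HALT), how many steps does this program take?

mov eax, 12 → eax=12
mov ecx, 10 → ecx=10
mov edi, 200 → edi=200
mov eax, [edi] → eax=M[200]=-1
xor eax, 15 → eax=(-1)^15=-16
add edi, 4 → edi=200+4=204
sub ecx, 2 → ecx=10-2=8
cmp ecx, 0  (cmp 8,0)
jne start: taken
mov eax, [edi] → eax=M[204]=23
xor eax, 15 → eax=23^15=24
add edi, 4 → edi=204+4=208
sub ecx, 2 → ecx=8-2=6
cmp ecx, 0  (cmp 6,0)
jne start: taken
mov eax, [edi] → eax=M[208]=24
xor eax, 15 → eax=24^15=23
add edi, 4 → edi=208+4=212
sub ecx, 2 → ecx=6-2=4
cmp ecx, 0  (cmp 4,0)
jne start: taken
mov eax, [edi] → eax=M[212]=-7
xor eax, 15 → eax=(-7)^15=-10
add edi, 4 → edi=212+4=216
sub ecx, 2 → ecx=4-2=2
cmp ecx, 0  (cmp 2,0)
jne start: taken
mov eax, [edi] → eax=M[216]=-3
xor eax, 15 → eax=(-3)^15=-14
add edi, 4 → edi=216+4=220
sub ecx, 2 → ecx=2-2=0
cmp ecx, 0  (cmp 0,0)
jne start: not taken
mov [200], eax → M[200]=-14
halt.
Total executed instructions: 35.

35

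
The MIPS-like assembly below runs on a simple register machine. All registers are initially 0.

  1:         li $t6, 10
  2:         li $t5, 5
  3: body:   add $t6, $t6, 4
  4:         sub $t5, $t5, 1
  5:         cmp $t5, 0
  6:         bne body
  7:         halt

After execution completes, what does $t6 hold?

$t6=10
$t5=5
$t6=10+4=14
$t5=5-1=4
cmp $t5, 0  (cmp 4,0)
bne body: taken
$t6=14+4=18
$t5=4-1=3
cmp $t5, 0  (cmp 3,0)
bne body: taken
$t6=18+4=22
$t5=3-1=2
cmp $t5, 0  (cmp 2,0)
bne body: taken
$t6=22+4=26
$t5=2-1=1
cmp $t5, 0  (cmp 1,0)
bne body: taken
$t6=26+4=30
$t5=1-1=0
cmp $t5, 0  (cmp 0,0)
bne body: not taken
halt.

30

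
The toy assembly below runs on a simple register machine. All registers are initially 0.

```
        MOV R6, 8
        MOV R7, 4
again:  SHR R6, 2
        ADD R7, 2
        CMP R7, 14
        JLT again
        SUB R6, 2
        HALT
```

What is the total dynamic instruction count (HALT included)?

24

MOV R6, 8 → R6=8
MOV R7, 4 → R7=4
SHR R6, 2 → R6=8>>2=2
ADD R7, 2 → R7=4+2=6
CMP R7, 14  (cmp 6,14)
JLT again: taken
SHR R6, 2 → R6=2>>2=0
ADD R7, 2 → R7=6+2=8
CMP R7, 14  (cmp 8,14)
JLT again: taken
SHR R6, 2 → R6=0>>2=0
ADD R7, 2 → R7=8+2=10
CMP R7, 14  (cmp 10,14)
JLT again: taken
SHR R6, 2 → R6=0>>2=0
ADD R7, 2 → R7=10+2=12
CMP R7, 14  (cmp 12,14)
JLT again: taken
SHR R6, 2 → R6=0>>2=0
ADD R7, 2 → R7=12+2=14
CMP R7, 14  (cmp 14,14)
JLT again: not taken
SUB R6, 2 → R6=0-2=-2
halt.
Total executed instructions: 24.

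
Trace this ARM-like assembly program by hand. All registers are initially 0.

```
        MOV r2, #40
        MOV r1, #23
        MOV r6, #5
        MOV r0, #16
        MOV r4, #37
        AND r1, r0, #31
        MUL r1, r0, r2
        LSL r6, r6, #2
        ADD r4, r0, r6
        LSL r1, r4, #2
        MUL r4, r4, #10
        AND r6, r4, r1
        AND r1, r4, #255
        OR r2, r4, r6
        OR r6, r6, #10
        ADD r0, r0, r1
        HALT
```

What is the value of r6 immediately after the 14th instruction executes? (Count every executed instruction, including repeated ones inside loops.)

0

r2=40
r1=23
r6=5
r0=16
r4=37
r1=16&31=16
r1=16*40=640
r6=5<<2=20
r4=16+20=36
r1=36<<2=144
r4=36*10=360
r6=360&144=0
r1=360&255=104
r2=360|0=360
After step 14: r6 = 0.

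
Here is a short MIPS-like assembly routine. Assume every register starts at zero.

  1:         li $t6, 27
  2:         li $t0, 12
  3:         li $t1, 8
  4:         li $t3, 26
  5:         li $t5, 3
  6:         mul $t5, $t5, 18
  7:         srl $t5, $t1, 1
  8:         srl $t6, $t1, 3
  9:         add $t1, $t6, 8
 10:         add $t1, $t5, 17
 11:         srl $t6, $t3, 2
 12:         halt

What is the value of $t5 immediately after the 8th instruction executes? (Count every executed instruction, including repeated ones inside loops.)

4

$t6=27
$t0=12
$t1=8
$t3=26
$t5=3
$t5=3*18=54
$t5=8>>1=4
$t6=8>>3=1
After step 8: $t5 = 4.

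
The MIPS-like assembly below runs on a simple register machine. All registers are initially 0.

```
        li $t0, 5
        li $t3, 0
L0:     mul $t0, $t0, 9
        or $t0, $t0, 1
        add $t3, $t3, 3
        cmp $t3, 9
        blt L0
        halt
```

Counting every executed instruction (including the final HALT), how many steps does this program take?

18

after li $t0, 5: $t0=5
after li $t3, 0: $t3=0
after mul $t0, $t0, 9: $t0=5*9=45
after or $t0, $t0, 1: $t0=45|1=45
after add $t3, $t3, 3: $t3=0+3=3
cmp $t3, 9  (cmp 3,9)
blt L0: taken
after mul $t0, $t0, 9: $t0=45*9=405
after or $t0, $t0, 1: $t0=405|1=405
after add $t3, $t3, 3: $t3=3+3=6
cmp $t3, 9  (cmp 6,9)
blt L0: taken
after mul $t0, $t0, 9: $t0=405*9=3645
after or $t0, $t0, 1: $t0=3645|1=3645
after add $t3, $t3, 3: $t3=6+3=9
cmp $t3, 9  (cmp 9,9)
blt L0: not taken
halt.
Total executed instructions: 18.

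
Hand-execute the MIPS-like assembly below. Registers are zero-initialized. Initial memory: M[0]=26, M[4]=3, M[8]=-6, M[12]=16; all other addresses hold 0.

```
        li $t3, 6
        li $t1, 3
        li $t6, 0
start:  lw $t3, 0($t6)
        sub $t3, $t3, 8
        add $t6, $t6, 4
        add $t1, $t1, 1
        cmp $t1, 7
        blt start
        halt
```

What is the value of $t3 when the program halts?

8

after li $t3, 6: $t3=6
after li $t1, 3: $t1=3
after li $t6, 0: $t6=0
after lw $t3, 0($t6): $t3=M[0]=26
after sub $t3, $t3, 8: $t3=26-8=18
after add $t6, $t6, 4: $t6=0+4=4
after add $t1, $t1, 1: $t1=3+1=4
cmp $t1, 7  (cmp 4,7)
blt start: taken
after lw $t3, 0($t6): $t3=M[4]=3
after sub $t3, $t3, 8: $t3=3-8=-5
after add $t6, $t6, 4: $t6=4+4=8
after add $t1, $t1, 1: $t1=4+1=5
cmp $t1, 7  (cmp 5,7)
blt start: taken
after lw $t3, 0($t6): $t3=M[8]=-6
after sub $t3, $t3, 8: $t3=(-6)-8=-14
after add $t6, $t6, 4: $t6=8+4=12
after add $t1, $t1, 1: $t1=5+1=6
cmp $t1, 7  (cmp 6,7)
blt start: taken
after lw $t3, 0($t6): $t3=M[12]=16
after sub $t3, $t3, 8: $t3=16-8=8
after add $t6, $t6, 4: $t6=12+4=16
after add $t1, $t1, 1: $t1=6+1=7
cmp $t1, 7  (cmp 7,7)
blt start: not taken
halt.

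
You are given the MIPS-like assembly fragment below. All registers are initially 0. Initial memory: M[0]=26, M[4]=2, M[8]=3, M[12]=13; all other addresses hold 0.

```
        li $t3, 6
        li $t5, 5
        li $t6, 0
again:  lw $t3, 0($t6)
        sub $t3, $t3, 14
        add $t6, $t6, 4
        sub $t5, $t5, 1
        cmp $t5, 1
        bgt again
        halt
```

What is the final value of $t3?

-1

$t3=6
$t5=5
$t6=0
$t3=M[0]=26
$t3=26-14=12
$t6=0+4=4
$t5=5-1=4
cmp $t5, 1  (cmp 4,1)
bgt again: taken
$t3=M[4]=2
$t3=2-14=-12
$t6=4+4=8
$t5=4-1=3
cmp $t5, 1  (cmp 3,1)
bgt again: taken
$t3=M[8]=3
$t3=3-14=-11
$t6=8+4=12
$t5=3-1=2
cmp $t5, 1  (cmp 2,1)
bgt again: taken
$t3=M[12]=13
$t3=13-14=-1
$t6=12+4=16
$t5=2-1=1
cmp $t5, 1  (cmp 1,1)
bgt again: not taken
halt.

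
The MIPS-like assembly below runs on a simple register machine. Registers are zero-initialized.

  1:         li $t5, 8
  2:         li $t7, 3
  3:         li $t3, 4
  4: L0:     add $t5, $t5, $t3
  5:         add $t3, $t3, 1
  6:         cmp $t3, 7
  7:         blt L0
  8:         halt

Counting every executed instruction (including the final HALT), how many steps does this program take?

$t5=8
$t7=3
$t3=4
$t5=8+4=12
$t3=4+1=5
cmp $t3, 7  (cmp 5,7)
blt L0: taken
$t5=12+5=17
$t3=5+1=6
cmp $t3, 7  (cmp 6,7)
blt L0: taken
$t5=17+6=23
$t3=6+1=7
cmp $t3, 7  (cmp 7,7)
blt L0: not taken
halt.
Total executed instructions: 16.

16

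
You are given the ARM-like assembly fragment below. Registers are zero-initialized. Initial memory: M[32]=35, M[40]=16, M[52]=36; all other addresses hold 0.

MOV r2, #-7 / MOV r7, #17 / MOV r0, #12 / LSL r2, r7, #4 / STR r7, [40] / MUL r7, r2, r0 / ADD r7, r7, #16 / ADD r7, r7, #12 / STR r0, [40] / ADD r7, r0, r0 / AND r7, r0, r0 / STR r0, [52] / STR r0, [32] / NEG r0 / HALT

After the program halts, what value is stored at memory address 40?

after MOV r2, #-7: r2=-7
after MOV r7, #17: r7=17
after MOV r0, #12: r0=12
after LSL r2, r7, #4: r2=17<<4=272
STR r7, [40] → M[40]=17
after MUL r7, r2, r0: r7=272*12=3264
after ADD r7, r7, #16: r7=3264+16=3280
after ADD r7, r7, #12: r7=3280+12=3292
STR r0, [40] → M[40]=12
after ADD r7, r0, r0: r7=12+12=24
after AND r7, r0, r0: r7=12&12=12
STR r0, [52] → M[52]=12
STR r0, [32] → M[32]=12
after NEG r0: r0=-(12)=-12
halt.

12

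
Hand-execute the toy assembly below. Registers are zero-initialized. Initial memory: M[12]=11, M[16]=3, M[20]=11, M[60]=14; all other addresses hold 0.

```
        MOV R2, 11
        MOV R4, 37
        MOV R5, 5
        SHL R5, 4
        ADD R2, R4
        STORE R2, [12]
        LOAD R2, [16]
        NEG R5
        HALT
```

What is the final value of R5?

R2=11
R4=37
R5=5
R5=5<<4=80
R2=11+37=48
STORE R2, [12] → M[12]=48
R2=M[16]=3
R5=-(80)=-80
halt.

-80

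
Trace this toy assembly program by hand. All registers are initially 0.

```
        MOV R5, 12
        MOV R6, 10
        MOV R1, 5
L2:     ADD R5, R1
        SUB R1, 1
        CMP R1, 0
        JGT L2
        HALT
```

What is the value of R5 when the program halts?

27

after MOV R5, 12: R5=12
after MOV R6, 10: R6=10
after MOV R1, 5: R1=5
after ADD R5, R1: R5=12+5=17
after SUB R1, 1: R1=5-1=4
CMP R1, 0  (cmp 4,0)
JGT L2: taken
after ADD R5, R1: R5=17+4=21
after SUB R1, 1: R1=4-1=3
CMP R1, 0  (cmp 3,0)
JGT L2: taken
after ADD R5, R1: R5=21+3=24
after SUB R1, 1: R1=3-1=2
CMP R1, 0  (cmp 2,0)
JGT L2: taken
after ADD R5, R1: R5=24+2=26
after SUB R1, 1: R1=2-1=1
CMP R1, 0  (cmp 1,0)
JGT L2: taken
after ADD R5, R1: R5=26+1=27
after SUB R1, 1: R1=1-1=0
CMP R1, 0  (cmp 0,0)
JGT L2: not taken
halt.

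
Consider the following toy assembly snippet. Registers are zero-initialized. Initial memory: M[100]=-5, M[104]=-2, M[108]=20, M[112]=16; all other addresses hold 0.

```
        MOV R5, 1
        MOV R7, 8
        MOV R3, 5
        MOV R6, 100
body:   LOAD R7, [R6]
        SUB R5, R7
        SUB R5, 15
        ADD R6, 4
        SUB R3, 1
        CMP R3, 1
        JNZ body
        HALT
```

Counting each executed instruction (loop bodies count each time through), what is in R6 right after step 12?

104

R5=1
R7=8
R3=5
R6=100
R7=M[100]=-5
R5=1-(-5)=6
R5=6-15=-9
R6=100+4=104
R3=5-1=4
CMP R3, 1  (cmp 4,1)
JNZ body: taken
R7=M[104]=-2
After step 12: R6 = 104.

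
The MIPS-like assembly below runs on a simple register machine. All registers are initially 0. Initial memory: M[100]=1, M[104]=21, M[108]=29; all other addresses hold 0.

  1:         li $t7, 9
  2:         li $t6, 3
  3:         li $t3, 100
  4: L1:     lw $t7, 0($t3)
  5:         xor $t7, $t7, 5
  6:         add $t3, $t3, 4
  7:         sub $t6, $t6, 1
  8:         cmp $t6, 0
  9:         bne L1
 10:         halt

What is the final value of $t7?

24

li $t7, 9 → $t7=9
li $t6, 3 → $t6=3
li $t3, 100 → $t3=100
lw $t7, 0($t3) → $t7=M[100]=1
xor $t7, $t7, 5 → $t7=1^5=4
add $t3, $t3, 4 → $t3=100+4=104
sub $t6, $t6, 1 → $t6=3-1=2
cmp $t6, 0  (cmp 2,0)
bne L1: taken
lw $t7, 0($t3) → $t7=M[104]=21
xor $t7, $t7, 5 → $t7=21^5=16
add $t3, $t3, 4 → $t3=104+4=108
sub $t6, $t6, 1 → $t6=2-1=1
cmp $t6, 0  (cmp 1,0)
bne L1: taken
lw $t7, 0($t3) → $t7=M[108]=29
xor $t7, $t7, 5 → $t7=29^5=24
add $t3, $t3, 4 → $t3=108+4=112
sub $t6, $t6, 1 → $t6=1-1=0
cmp $t6, 0  (cmp 0,0)
bne L1: not taken
halt.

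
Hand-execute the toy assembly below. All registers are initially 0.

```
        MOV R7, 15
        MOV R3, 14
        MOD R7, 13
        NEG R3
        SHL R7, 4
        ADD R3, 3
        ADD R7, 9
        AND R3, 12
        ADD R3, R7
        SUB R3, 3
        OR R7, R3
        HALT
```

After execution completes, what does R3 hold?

MOV R7, 15 → R7=15
MOV R3, 14 → R3=14
MOD R7, 13 → R7=15%13=2
NEG R3 → R3=-(14)=-14
SHL R7, 4 → R7=2<<4=32
ADD R3, 3 → R3=(-14)+3=-11
ADD R7, 9 → R7=32+9=41
AND R3, 12 → R3=(-11)&12=4
ADD R3, R7 → R3=4+41=45
SUB R3, 3 → R3=45-3=42
OR R7, R3 → R7=41|42=43
halt.

42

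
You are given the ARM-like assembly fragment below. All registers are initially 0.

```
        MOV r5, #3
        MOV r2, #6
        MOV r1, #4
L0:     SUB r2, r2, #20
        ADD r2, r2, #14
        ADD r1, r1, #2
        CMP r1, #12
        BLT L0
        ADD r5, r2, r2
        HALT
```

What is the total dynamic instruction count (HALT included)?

25

MOV r5, #3 → r5=3
MOV r2, #6 → r2=6
MOV r1, #4 → r1=4
SUB r2, r2, #20 → r2=6-20=-14
ADD r2, r2, #14 → r2=(-14)+14=0
ADD r1, r1, #2 → r1=4+2=6
CMP r1, #12  (cmp 6,12)
BLT L0: taken
SUB r2, r2, #20 → r2=0-20=-20
ADD r2, r2, #14 → r2=(-20)+14=-6
ADD r1, r1, #2 → r1=6+2=8
CMP r1, #12  (cmp 8,12)
BLT L0: taken
SUB r2, r2, #20 → r2=(-6)-20=-26
ADD r2, r2, #14 → r2=(-26)+14=-12
ADD r1, r1, #2 → r1=8+2=10
CMP r1, #12  (cmp 10,12)
BLT L0: taken
SUB r2, r2, #20 → r2=(-12)-20=-32
ADD r2, r2, #14 → r2=(-32)+14=-18
ADD r1, r1, #2 → r1=10+2=12
CMP r1, #12  (cmp 12,12)
BLT L0: not taken
ADD r5, r2, r2 → r5=(-18)+(-18)=-36
halt.
Total executed instructions: 25.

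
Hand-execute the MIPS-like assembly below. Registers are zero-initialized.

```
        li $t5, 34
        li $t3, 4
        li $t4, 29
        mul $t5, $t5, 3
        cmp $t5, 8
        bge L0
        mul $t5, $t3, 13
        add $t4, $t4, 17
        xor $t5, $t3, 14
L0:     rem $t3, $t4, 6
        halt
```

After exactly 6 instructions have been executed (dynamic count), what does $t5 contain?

102

$t5=34
$t3=4
$t4=29
$t5=34*3=102
cmp $t5, 8  (cmp 102,8)
bge L0: taken
After step 6: $t5 = 102.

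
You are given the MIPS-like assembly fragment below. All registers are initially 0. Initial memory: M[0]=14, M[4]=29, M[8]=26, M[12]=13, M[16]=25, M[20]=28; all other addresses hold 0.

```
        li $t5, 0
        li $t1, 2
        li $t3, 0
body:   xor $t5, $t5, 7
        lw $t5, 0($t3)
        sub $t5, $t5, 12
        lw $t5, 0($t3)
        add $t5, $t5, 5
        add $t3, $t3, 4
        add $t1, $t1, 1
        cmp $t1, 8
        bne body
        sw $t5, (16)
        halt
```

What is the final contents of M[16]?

li $t5, 0 → $t5=0
li $t1, 2 → $t1=2
li $t3, 0 → $t3=0
xor $t5, $t5, 7 → $t5=0^7=7
lw $t5, 0($t3) → $t5=M[0]=14
sub $t5, $t5, 12 → $t5=14-12=2
lw $t5, 0($t3) → $t5=M[0]=14
add $t5, $t5, 5 → $t5=14+5=19
add $t3, $t3, 4 → $t3=0+4=4
add $t1, $t1, 1 → $t1=2+1=3
cmp $t1, 8  (cmp 3,8)
bne body: taken
xor $t5, $t5, 7 → $t5=19^7=20
lw $t5, 0($t3) → $t5=M[4]=29
sub $t5, $t5, 12 → $t5=29-12=17
lw $t5, 0($t3) → $t5=M[4]=29
add $t5, $t5, 5 → $t5=29+5=34
add $t3, $t3, 4 → $t3=4+4=8
add $t1, $t1, 1 → $t1=3+1=4
cmp $t1, 8  (cmp 4,8)
bne body: taken
xor $t5, $t5, 7 → $t5=34^7=37
lw $t5, 0($t3) → $t5=M[8]=26
sub $t5, $t5, 12 → $t5=26-12=14
lw $t5, 0($t3) → $t5=M[8]=26
add $t5, $t5, 5 → $t5=26+5=31
add $t3, $t3, 4 → $t3=8+4=12
add $t1, $t1, 1 → $t1=4+1=5
cmp $t1, 8  (cmp 5,8)
bne body: taken
xor $t5, $t5, 7 → $t5=31^7=24
lw $t5, 0($t3) → $t5=M[12]=13
sub $t5, $t5, 12 → $t5=13-12=1
lw $t5, 0($t3) → $t5=M[12]=13
add $t5, $t5, 5 → $t5=13+5=18
add $t3, $t3, 4 → $t3=12+4=16
add $t1, $t1, 1 → $t1=5+1=6
cmp $t1, 8  (cmp 6,8)
bne body: taken
xor $t5, $t5, 7 → $t5=18^7=21
lw $t5, 0($t3) → $t5=M[16]=25
sub $t5, $t5, 12 → $t5=25-12=13
lw $t5, 0($t3) → $t5=M[16]=25
add $t5, $t5, 5 → $t5=25+5=30
add $t3, $t3, 4 → $t3=16+4=20
add $t1, $t1, 1 → $t1=6+1=7
cmp $t1, 8  (cmp 7,8)
bne body: taken
xor $t5, $t5, 7 → $t5=30^7=25
lw $t5, 0($t3) → $t5=M[20]=28
sub $t5, $t5, 12 → $t5=28-12=16
lw $t5, 0($t3) → $t5=M[20]=28
add $t5, $t5, 5 → $t5=28+5=33
add $t3, $t3, 4 → $t3=20+4=24
add $t1, $t1, 1 → $t1=7+1=8
cmp $t1, 8  (cmp 8,8)
bne body: not taken
sw $t5, (16) → M[16]=33
halt.

33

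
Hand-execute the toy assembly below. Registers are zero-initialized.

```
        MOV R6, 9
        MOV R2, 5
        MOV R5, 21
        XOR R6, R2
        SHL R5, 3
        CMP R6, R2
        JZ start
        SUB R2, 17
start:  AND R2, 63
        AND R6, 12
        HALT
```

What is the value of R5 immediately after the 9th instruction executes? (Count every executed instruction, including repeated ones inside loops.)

after MOV R6, 9: R6=9
after MOV R2, 5: R2=5
after MOV R5, 21: R5=21
after XOR R6, R2: R6=9^5=12
after SHL R5, 3: R5=21<<3=168
CMP R6, R2  (cmp 12,5)
JZ start: not taken
after SUB R2, 17: R2=5-17=-12
after AND R2, 63: R2=(-12)&63=52
After step 9: R5 = 168.

168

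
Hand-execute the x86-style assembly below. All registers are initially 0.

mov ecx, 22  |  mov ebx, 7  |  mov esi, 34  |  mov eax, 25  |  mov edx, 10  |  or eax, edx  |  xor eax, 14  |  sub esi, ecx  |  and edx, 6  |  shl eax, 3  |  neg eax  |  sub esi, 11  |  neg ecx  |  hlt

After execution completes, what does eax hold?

mov ecx, 22 → ecx=22
mov ebx, 7 → ebx=7
mov esi, 34 → esi=34
mov eax, 25 → eax=25
mov edx, 10 → edx=10
or eax, edx → eax=25|10=27
xor eax, 14 → eax=27^14=21
sub esi, ecx → esi=34-22=12
and edx, 6 → edx=10&6=2
shl eax, 3 → eax=21<<3=168
neg eax → eax=-(168)=-168
sub esi, 11 → esi=12-11=1
neg ecx → ecx=-(22)=-22
halt.

-168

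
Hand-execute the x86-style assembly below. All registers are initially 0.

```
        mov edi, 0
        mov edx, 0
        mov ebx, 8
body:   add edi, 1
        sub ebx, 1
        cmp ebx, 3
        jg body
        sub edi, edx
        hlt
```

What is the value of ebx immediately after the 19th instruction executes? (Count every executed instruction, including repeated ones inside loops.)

after mov edi, 0: edi=0
after mov edx, 0: edx=0
after mov ebx, 8: ebx=8
after add edi, 1: edi=0+1=1
after sub ebx, 1: ebx=8-1=7
cmp ebx, 3  (cmp 7,3)
jg body: taken
after add edi, 1: edi=1+1=2
after sub ebx, 1: ebx=7-1=6
cmp ebx, 3  (cmp 6,3)
jg body: taken
after add edi, 1: edi=2+1=3
after sub ebx, 1: ebx=6-1=5
cmp ebx, 3  (cmp 5,3)
jg body: taken
after add edi, 1: edi=3+1=4
after sub ebx, 1: ebx=5-1=4
cmp ebx, 3  (cmp 4,3)
jg body: taken
After step 19: ebx = 4.

4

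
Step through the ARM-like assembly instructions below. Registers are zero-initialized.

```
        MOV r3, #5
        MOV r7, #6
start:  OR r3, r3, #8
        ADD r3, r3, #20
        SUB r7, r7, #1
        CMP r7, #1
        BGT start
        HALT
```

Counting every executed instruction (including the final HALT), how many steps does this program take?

28

after MOV r3, #5: r3=5
after MOV r7, #6: r7=6
after OR r3, r3, #8: r3=5|8=13
after ADD r3, r3, #20: r3=13+20=33
after SUB r7, r7, #1: r7=6-1=5
CMP r7, #1  (cmp 5,1)
BGT start: taken
after OR r3, r3, #8: r3=33|8=41
after ADD r3, r3, #20: r3=41+20=61
after SUB r7, r7, #1: r7=5-1=4
CMP r7, #1  (cmp 4,1)
BGT start: taken
after OR r3, r3, #8: r3=61|8=61
after ADD r3, r3, #20: r3=61+20=81
after SUB r7, r7, #1: r7=4-1=3
CMP r7, #1  (cmp 3,1)
BGT start: taken
after OR r3, r3, #8: r3=81|8=89
after ADD r3, r3, #20: r3=89+20=109
after SUB r7, r7, #1: r7=3-1=2
CMP r7, #1  (cmp 2,1)
BGT start: taken
after OR r3, r3, #8: r3=109|8=109
after ADD r3, r3, #20: r3=109+20=129
after SUB r7, r7, #1: r7=2-1=1
CMP r7, #1  (cmp 1,1)
BGT start: not taken
halt.
Total executed instructions: 28.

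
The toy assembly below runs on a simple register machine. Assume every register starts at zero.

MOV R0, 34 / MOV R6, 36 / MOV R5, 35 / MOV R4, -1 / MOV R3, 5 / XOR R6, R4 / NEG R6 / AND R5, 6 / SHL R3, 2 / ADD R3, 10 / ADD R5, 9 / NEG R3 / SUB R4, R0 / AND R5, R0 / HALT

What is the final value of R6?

MOV R0, 34 → R0=34
MOV R6, 36 → R6=36
MOV R5, 35 → R5=35
MOV R4, -1 → R4=-1
MOV R3, 5 → R3=5
XOR R6, R4 → R6=36^(-1)=-37
NEG R6 → R6=-(-37)=37
AND R5, 6 → R5=35&6=2
SHL R3, 2 → R3=5<<2=20
ADD R3, 10 → R3=20+10=30
ADD R5, 9 → R5=2+9=11
NEG R3 → R3=-(30)=-30
SUB R4, R0 → R4=(-1)-34=-35
AND R5, R0 → R5=11&34=2
halt.

37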